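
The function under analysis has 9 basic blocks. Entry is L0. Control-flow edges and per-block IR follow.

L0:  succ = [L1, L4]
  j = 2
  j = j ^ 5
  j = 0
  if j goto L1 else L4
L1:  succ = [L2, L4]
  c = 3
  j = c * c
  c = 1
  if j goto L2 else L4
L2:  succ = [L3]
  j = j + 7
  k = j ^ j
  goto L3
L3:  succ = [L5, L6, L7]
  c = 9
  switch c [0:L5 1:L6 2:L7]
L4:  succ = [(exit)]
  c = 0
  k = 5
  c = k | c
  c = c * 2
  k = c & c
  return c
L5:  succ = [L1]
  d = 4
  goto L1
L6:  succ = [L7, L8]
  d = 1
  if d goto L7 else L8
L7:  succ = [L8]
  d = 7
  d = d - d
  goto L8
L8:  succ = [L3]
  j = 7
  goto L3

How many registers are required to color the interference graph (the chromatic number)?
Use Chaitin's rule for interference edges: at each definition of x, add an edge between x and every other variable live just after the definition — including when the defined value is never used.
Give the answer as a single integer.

Answer: 2

Analysis:
Per-block:
  L0: def={j} ue=∅
  L1: def={c,j} ue=∅
  L2: def={j,k} ue={j}
  L3: def={c} ue=∅
  L4: def={c,k} ue=∅
  L5: def={d} ue=∅
  L6: def={d} ue=∅
  L7: def={d} ue=∅
  L8: def={j} ue=∅

Liveness:
  L0: in=∅ out=∅
  L1: in=∅ out={j}
  L2: in={j} out=∅
  L3: in=∅ out=∅
  L4: in=∅ out=∅
  L5: in=∅ out=∅
  L6: in=∅ out=∅
  L7: in=∅ out=∅
  L8: in=∅ out=∅

Interference:
  c↔{j,k}
  d↔∅
  j↔{c}
  k↔{c}

Chromatic number:
  lower bound: {c,j} mutually conflict ⇒ χ ≥ 2
  assign c→R0 d→R0 j→R1 k→R1 — no edge inside a register ⇒ χ ≤ 2
  χ = 2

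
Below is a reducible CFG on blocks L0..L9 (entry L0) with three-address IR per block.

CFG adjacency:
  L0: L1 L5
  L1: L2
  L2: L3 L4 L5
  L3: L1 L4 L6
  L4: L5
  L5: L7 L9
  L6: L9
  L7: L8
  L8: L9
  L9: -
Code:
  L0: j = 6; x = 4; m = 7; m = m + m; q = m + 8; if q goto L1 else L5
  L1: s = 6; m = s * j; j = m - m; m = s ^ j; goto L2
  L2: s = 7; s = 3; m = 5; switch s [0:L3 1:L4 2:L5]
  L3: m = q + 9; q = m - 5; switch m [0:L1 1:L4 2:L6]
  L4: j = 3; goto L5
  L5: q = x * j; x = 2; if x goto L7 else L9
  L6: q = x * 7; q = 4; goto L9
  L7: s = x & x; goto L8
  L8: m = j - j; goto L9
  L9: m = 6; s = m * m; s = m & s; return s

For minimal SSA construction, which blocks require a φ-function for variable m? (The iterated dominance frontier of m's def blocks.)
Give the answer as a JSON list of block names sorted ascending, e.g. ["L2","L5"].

Answer: ["L1", "L4", "L5", "L9"]

Derivation:
idom tree: L1←L0 L2←L1 L3←L2 L4←L2 L5←L0 L6←L3 L7←L5 L8←L7 L9←L0
Dom at joins:
  L1: preds {L0,L3}: {L0} ∩ {L0,L1,L2,L3} = {L0}; idom=L0
  L4: preds {L2,L3}: {L0,L1,L2} ∩ {L0,L1,L2,L3} = {L0,L1,L2}; idom=L2
  L5: preds {L0,L2,L4}: {L0} ∩ {L0,L1,L2} ∩ {L0,L1,L2,L4} = {L0}; idom=L0
  L9: preds {L5,L6,L8}: {L0,L5} ∩ {L0,L1,L2,L3,L6} ∩ {L0,L5,L7,L8} = {L0}; idom=L0

DF walk-up:
  L1←L0: walk · to L0
  L1←L3: walk L3→L2→L1 to L0
  L4←L2: walk · to L2
  L4←L3: walk L3 to L2
  L5←L0: walk · to L0
  L5←L2: walk L2→L1 to L0
  L5←L4: walk L4→L2→L1 to L0
  L9←L5: walk L5 to L0
  L9←L6: walk L6→L3→L2→L1 to L0
  L9←L8: walk L8→L7→L5 to L0
  L0 → ∅
  L1 → {L1,L5,L9}
  L2 → {L1,L5,L9}
  L3 → {L1,L4,L9}
  L4 → {L5}
  L5 → {L9}
  L6 → {L9}
  L7 → {L9}
  L8 → {L9}
  L9 → ∅

φ for m: defs {L0,L1,L2,L3,L8,L9}
  DF⁺ = {L1,L4,L5,L9}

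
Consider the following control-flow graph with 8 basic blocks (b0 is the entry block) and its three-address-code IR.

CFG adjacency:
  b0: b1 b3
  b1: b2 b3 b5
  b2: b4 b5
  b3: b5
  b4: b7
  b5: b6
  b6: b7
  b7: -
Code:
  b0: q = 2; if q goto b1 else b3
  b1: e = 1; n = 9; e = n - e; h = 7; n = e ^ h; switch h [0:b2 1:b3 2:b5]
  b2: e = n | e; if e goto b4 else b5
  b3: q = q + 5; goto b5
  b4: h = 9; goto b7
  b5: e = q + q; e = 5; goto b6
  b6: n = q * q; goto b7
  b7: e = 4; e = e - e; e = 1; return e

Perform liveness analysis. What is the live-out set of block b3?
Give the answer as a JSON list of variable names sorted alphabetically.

def/use:
  b0 def {q} use ∅
  b1 def {e,h,n} use ∅
  b2 def {e} use {e,n}
  b3 def {q} use {q}
  b4 def {h} use ∅
  b5 def {e} use {q}
  b6 def {n} use {q}
  b7 def {e} use ∅

Liveness:
  b0 li=∅ lo={q}
  b1 li={q} lo={e,n,q}
  b2 li={e,n,q} lo={q}
  b3 li={q} lo={q}
  b4 li=∅ lo=∅
  b5 li={q} lo={q}
  b6 li={q} lo=∅
  b7 li=∅ lo=∅

live-out(b3) = ["q"]

Answer: ["q"]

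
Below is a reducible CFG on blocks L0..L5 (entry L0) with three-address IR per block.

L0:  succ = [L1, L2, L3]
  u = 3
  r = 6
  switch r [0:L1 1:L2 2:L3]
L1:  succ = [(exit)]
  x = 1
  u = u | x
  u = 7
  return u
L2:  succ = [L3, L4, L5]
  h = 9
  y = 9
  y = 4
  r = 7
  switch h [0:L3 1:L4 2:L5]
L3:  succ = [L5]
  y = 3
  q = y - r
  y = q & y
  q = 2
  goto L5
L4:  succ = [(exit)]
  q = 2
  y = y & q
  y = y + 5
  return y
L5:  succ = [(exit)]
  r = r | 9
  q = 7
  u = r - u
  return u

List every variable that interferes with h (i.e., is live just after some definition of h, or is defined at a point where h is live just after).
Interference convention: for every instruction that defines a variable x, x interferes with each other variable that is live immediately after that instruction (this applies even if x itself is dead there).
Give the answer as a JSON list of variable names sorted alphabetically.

Answer: ["r", "u", "y"]

Analysis:
def/use:
  L0: def={r,u} ue=∅
  L1: def={u,x} ue={u}
  L2: def={h,r,y} ue=∅
  L3: def={q,y} ue={r}
  L4: def={q,y} ue={y}
  L5: def={q,r,u} ue={r,u}

Live sets:
  L0: in=∅ out={r,u}
  L1: in={u} out=∅
  L2: in={u} out={r,u,y}
  L3: in={r,u} out={r,u}
  L4: in={y} out=∅
  L5: in={r,u} out=∅

Interfere edges:
  h — {r,u,y}
  q — {r,u,y}
  r — {h,q,u,y}
  u — {h,q,r,x,y}
  x — {u}
  y — {h,q,r,u}

N(h) = ["r", "u", "y"]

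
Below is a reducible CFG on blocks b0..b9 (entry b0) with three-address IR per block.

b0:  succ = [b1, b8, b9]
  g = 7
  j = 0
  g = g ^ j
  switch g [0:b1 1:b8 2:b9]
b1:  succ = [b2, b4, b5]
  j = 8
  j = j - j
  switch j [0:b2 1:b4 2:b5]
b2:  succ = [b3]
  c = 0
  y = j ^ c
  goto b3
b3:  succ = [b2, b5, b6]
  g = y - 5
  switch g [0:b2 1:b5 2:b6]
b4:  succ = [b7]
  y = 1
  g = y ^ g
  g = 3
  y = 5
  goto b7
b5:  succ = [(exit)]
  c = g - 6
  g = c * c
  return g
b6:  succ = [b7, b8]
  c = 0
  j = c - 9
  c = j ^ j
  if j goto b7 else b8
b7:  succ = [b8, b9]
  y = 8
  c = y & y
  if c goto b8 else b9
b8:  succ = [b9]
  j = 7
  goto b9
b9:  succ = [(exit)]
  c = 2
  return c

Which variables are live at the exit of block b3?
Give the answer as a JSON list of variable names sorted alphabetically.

Answer: ["g", "j"]

Working:
def/use:
  b0 def {g,j} use ∅
  b1 def {j} use ∅
  b2 def {c,y} use {j}
  b3 def {g} use {y}
  b4 def {g,y} use {g}
  b5 def {c,g} use {g}
  b6 def {c,j} use ∅
  b7 def {c,y} use ∅
  b8 def {j} use ∅
  b9 def {c} use ∅

Live sets:
  live b0: ∅→{g}
  live b1: {g}→{g,j}
  live b2: {j}→{j,y}
  live b3: {j,y}→{g,j}
  live b4: {g}→∅
  live b5: {g}→∅
  live b6: ∅→∅
  live b7: ∅→∅
  live b8: ∅→∅
  live b9: ∅→∅

live-out(b3) = ["g", "j"]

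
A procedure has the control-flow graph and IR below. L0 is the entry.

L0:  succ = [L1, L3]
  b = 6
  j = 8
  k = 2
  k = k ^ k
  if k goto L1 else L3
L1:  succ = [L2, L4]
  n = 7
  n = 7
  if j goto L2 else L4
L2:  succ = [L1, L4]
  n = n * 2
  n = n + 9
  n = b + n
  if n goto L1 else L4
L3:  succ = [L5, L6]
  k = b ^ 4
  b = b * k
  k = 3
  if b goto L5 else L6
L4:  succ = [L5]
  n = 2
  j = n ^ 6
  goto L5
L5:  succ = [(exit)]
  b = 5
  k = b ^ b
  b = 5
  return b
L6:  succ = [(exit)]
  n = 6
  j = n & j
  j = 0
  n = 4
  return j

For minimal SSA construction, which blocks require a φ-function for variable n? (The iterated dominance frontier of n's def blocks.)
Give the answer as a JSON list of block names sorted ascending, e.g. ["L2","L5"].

idom tree: L1←L0 L2←L1 L3←L0 L4←L1 L5←L0 L6←L3
Dom at joins:
  L1: preds {L0,L2}: {L0} ∩ {L0,L1,L2} = {L0}; idom=L0
  L4: preds {L1,L2}: {L0,L1} ∩ {L0,L1,L2} = {L0,L1}; idom=L1
  L5: preds {L3,L4}: {L0,L3} ∩ {L0,L1,L4} = {L0}; idom=L0

DF walk-up:
  join L1 pred L0: · stop@L0
  join L1 pred L2: L2→L1 stop@L0
  join L4 pred L1: · stop@L1
  join L4 pred L2: L2 stop@L1
  join L5 pred L3: L3 stop@L0
  join L5 pred L4: L4→L1 stop@L0
  L0: DF=∅
  L1: DF={L1,L5}
  L2: DF={L1,L4}
  L3: DF={L5}
  L4: DF={L5}
  L5: DF=∅
  L6: DF=∅

φ for n: defs {L1,L2,L4,L6}
  DF⁺ = {L1,L4,L5}

Answer: ["L1", "L4", "L5"]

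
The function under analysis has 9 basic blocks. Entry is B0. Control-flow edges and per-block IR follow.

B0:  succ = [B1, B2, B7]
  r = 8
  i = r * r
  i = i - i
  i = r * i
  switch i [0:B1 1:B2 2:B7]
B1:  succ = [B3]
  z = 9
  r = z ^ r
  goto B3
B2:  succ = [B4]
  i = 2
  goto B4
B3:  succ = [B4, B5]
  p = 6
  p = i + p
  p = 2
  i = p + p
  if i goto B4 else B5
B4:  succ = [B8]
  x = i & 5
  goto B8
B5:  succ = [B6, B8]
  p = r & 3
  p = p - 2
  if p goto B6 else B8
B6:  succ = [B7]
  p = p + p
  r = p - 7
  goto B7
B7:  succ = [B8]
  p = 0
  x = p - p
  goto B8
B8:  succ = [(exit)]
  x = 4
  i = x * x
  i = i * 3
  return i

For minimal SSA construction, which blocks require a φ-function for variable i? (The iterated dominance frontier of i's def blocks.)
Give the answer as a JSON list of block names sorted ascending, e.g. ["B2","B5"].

idom tree: B1←B0 B2←B0 B3←B1 B4←B0 B5←B3 B6←B5 B7←B0 B8←B0
Dom∩ at merges:
  B4: preds {B2,B3}: {B0,B2} ∩ {B0,B1,B3} = {B0}; idom=B0
  B7: preds {B0,B6}: {B0} ∩ {B0,B1,B3,B5,B6} = {B0}; idom=B0
  B8: preds {B4,B5,B7}: {B0,B4} ∩ {B0,B1,B3,B5} ∩ {B0,B7} = {B0}; idom=B0

DF walk-up:
  B4←B2: walk B2 to B0
  B4←B3: walk B3→B1 to B0
  B7←B0: walk · to B0
  B7←B6: walk B6→B5→B3→B1 to B0
  B8←B4: walk B4 to B0
  B8←B5: walk B5→B3→B1 to B0
  B8←B7: walk B7 to B0
  B0: DF=∅
  B1: DF={B4,B7,B8}
  B2: DF={B4}
  B3: DF={B4,B7,B8}
  B4: DF={B8}
  B5: DF={B7,B8}
  B6: DF={B7}
  B7: DF={B8}
  B8: DF=∅

φ for i: defs {B0,B2,B3,B8}
  DF⁺ = {B4,B7,B8}

Answer: ["B4", "B7", "B8"]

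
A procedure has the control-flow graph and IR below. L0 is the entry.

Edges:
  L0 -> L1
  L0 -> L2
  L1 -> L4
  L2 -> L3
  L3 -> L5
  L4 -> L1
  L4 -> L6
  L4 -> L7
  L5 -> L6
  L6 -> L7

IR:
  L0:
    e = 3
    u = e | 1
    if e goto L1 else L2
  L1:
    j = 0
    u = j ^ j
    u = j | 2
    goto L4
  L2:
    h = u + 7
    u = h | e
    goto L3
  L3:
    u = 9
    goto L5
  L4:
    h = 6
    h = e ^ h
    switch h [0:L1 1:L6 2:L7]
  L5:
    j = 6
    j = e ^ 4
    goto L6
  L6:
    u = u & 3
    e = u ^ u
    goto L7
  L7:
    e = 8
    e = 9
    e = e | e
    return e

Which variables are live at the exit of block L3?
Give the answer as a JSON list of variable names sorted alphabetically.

Answer: ["e", "u"]

Analysis:
def/use:
  L0: {e,u} / ∅
  L1: {j,u} / ∅
  L2: {h,u} / {e,u}
  L3: {u} / ∅
  L4: {h} / {e}
  L5: {j} / {e}
  L6: {e,u} / {u}
  L7: {e} / ∅

Backward fixpoint:
  L0 li=∅ lo={e,u}
  L1 li={e} lo={e,u}
  L2 li={e,u} lo={e}
  L3 li={e} lo={e,u}
  L4 li={e,u} lo={e,u}
  L5 li={e,u} lo={u}
  L6 li={u} lo=∅
  L7 li=∅ lo=∅

live-out(L3) = ["e", "u"]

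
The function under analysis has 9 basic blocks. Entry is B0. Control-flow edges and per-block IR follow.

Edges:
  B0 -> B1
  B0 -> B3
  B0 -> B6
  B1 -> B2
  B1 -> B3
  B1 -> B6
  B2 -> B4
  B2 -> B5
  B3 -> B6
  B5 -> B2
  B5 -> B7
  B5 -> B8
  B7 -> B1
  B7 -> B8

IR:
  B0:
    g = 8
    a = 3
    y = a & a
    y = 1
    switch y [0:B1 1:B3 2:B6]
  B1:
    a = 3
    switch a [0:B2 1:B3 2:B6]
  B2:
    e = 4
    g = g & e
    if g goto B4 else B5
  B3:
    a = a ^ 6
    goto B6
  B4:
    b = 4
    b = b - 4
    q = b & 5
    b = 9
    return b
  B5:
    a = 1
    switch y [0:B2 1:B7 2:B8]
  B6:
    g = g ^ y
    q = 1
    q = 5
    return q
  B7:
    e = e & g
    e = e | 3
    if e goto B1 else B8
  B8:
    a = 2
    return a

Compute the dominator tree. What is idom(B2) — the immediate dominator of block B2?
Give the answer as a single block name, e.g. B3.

Answer: B1

Analysis:
idom tree: B1←B0 B2←B1 B3←B0 B4←B2 B5←B2 B6←B0 B7←B5 B8←B5
Join-block Dom:
  B1: preds {B0,B7}: {B0} ∩ {B0,B1,B2,B5,B7} = {B0}; idom=B0
  B2: preds {B1,B5}: {B0,B1} ∩ {B0,B1,B2,B5} = {B0,B1}; idom=B1
  B3: preds {B0,B1}: {B0} ∩ {B0,B1} = {B0}; idom=B0
  B6: preds {B0,B1,B3}: {B0} ∩ {B0,B1} ∩ {B0,B3} = {B0}; idom=B0
  B8: preds {B5,B7}: {B0,B1,B2,B5} ∩ {B0,B1,B2,B5,B7} = {B0,B1,B2,B5}; idom=B5

idom(B2) = B1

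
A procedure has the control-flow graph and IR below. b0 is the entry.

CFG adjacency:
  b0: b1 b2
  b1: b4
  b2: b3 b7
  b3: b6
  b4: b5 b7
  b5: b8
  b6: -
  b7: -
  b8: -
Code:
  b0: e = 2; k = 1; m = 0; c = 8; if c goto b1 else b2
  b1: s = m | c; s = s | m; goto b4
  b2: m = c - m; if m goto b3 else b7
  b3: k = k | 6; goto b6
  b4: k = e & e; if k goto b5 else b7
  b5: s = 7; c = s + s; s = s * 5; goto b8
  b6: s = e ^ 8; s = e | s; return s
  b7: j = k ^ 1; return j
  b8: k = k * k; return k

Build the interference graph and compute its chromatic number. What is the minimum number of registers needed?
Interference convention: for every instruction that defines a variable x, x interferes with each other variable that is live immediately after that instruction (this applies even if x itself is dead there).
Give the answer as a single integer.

Per-block:
  b0 def {c,e,k,m} use ∅
  b1 def {s} use {c,m}
  b2 def {m} use {c,m}
  b3 def {k} use {k}
  b4 def {k} use {e}
  b5 def {c,s} use ∅
  b6 def {s} use {e}
  b7 def {j} use {k}
  b8 def {k} use {k}

Backward fixpoint:
  b0: in=∅ out={c,e,k,m}
  b1: in={c,e,m} out={e}
  b2: in={c,e,k,m} out={e,k}
  b3: in={e,k} out={e}
  b4: in={e} out={k}
  b5: in={k} out={k}
  b6: in={e} out=∅
  b7: in={k} out=∅
  b8: in={k} out=∅

Interfere edges:
  c↔{e,k,m,s}
  e↔{c,k,m,s}
  j↔∅
  k↔{c,e,m,s}
  m↔{c,e,k,s}
  s↔{c,e,k,m}

Registers:
  {c,e,k,m,s} pairwise interfere (5-clique) ⇒ χ ≥ 5
  assign c→c0 e→c1 j→c0 k→c2 m→c3 s→c4 — no edge inside a register ⇒ χ ≤ 5
  χ = 5

Answer: 5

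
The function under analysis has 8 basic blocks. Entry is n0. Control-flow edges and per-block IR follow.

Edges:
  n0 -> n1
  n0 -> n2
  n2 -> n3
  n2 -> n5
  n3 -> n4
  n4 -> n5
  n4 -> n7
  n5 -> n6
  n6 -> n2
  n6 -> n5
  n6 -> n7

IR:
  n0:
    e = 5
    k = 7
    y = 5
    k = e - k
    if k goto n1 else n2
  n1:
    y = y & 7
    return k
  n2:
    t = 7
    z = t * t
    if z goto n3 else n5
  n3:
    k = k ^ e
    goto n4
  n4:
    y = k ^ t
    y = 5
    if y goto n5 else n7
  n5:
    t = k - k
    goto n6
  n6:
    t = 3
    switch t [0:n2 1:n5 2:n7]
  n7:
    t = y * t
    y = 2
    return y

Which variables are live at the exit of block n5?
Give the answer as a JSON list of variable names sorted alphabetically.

Block summaries:
  n0: def={e,k,y} ue=∅
  n1: def={y} ue={k,y}
  n2: def={t,z} ue=∅
  n3: def={k} ue={e,k}
  n4: def={y} ue={k,t}
  n5: def={t} ue={k}
  n6: def={t} ue=∅
  n7: def={t,y} ue={t,y}

Backward fixpoint:
  n0 li=∅ lo={e,k,y}
  n1 li={k,y} lo=∅
  n2 li={e,k,y} lo={e,k,t,y}
  n3 li={e,k,t} lo={e,k,t}
  n4 li={e,k,t} lo={e,k,t,y}
  n5 li={e,k,y} lo={e,k,y}
  n6 li={e,k,y} lo={e,k,t,y}
  n7 li={t,y} lo=∅

live-out(n5) = ["e", "k", "y"]

Answer: ["e", "k", "y"]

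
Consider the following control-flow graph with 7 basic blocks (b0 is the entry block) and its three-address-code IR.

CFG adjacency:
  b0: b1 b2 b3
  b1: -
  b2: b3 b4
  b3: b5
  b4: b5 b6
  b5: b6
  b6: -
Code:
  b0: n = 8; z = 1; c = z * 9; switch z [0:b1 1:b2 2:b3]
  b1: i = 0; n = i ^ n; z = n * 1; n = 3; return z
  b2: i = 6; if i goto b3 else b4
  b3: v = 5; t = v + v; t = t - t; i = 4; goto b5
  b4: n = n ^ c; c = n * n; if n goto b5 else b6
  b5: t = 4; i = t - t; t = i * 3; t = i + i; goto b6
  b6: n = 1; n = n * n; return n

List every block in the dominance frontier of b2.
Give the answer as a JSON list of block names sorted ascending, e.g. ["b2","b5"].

Answer: ["b3", "b5", "b6"]

Derivation:
idom tree: b1←b0 b2←b0 b3←b0 b4←b2 b5←b0 b6←b0
Dom at joins:
  b3: preds {b0,b2}: {b0} ∩ {b0,b2} = {b0}; idom=b0
  b5: preds {b3,b4}: {b0,b3} ∩ {b0,b2,b4} = {b0}; idom=b0
  b6: preds {b4,b5}: {b0,b2,b4} ∩ {b0,b5} = {b0}; idom=b0

DF walk-up:
  join b3 pred b0: · stop@b0
  join b3 pred b2: b2 stop@b0
  join b5 pred b3: b3 stop@b0
  join b5 pred b4: b4→b2 stop@b0
  join b6 pred b4: b4→b2 stop@b0
  join b6 pred b5: b5 stop@b0
  b0: DF=∅
  b1: DF=∅
  b2: DF={b3,b5,b6}
  b3: DF={b5}
  b4: DF={b5,b6}
  b5: DF={b6}
  b6: DF=∅

DF(b2) = ["b3", "b5", "b6"]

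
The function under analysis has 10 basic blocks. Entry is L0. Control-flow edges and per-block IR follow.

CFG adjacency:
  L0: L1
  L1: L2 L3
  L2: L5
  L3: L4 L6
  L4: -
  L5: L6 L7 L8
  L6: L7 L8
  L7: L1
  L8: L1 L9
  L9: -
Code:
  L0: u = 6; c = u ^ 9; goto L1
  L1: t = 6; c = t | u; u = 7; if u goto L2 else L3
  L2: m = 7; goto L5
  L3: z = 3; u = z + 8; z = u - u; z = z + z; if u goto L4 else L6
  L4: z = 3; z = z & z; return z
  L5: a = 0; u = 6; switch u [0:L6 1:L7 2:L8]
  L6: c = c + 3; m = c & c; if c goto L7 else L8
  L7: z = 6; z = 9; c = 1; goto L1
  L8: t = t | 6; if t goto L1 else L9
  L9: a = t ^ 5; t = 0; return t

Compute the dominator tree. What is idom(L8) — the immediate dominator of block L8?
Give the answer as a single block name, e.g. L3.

Answer: L1

Analysis:
idom tree: L1←L0 L2←L1 L3←L1 L4←L3 L5←L2 L6←L1 L7←L1 L8←L1 L9←L8
Dom∩ at merges:
  L1: preds {L0,L7,L8}: {L0} ∩ {L0,L1,L7} ∩ {L0,L1,L8} = {L0}; idom=L0
  L6: preds {L3,L5}: {L0,L1,L3} ∩ {L0,L1,L2,L5} = {L0,L1}; idom=L1
  L7: preds {L5,L6}: {L0,L1,L2,L5} ∩ {L0,L1,L6} = {L0,L1}; idom=L1
  L8: preds {L5,L6}: {L0,L1,L2,L5} ∩ {L0,L1,L6} = {L0,L1}; idom=L1

idom(L8) = L1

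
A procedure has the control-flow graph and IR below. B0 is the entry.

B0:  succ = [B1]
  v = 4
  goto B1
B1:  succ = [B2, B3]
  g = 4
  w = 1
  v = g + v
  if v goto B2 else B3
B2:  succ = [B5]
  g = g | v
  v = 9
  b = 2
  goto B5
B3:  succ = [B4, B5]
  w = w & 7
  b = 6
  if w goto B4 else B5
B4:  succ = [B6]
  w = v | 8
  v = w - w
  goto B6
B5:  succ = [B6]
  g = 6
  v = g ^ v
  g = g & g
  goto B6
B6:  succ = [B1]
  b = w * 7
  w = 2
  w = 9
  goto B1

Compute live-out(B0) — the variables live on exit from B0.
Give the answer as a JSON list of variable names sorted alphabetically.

Block summaries:
  B0: {v} / ∅
  B1: {g,v,w} / {v}
  B2: {b,g,v} / {g,v}
  B3: {b,w} / {w}
  B4: {v,w} / {v}
  B5: {g,v} / {v}
  B6: {b,w} / {w}

Liveness:
  B0 li=∅ lo={v}
  B1 li={v} lo={g,v,w}
  B2 li={g,v,w} lo={v,w}
  B3 li={v,w} lo={v,w}
  B4 li={v} lo={v,w}
  B5 li={v,w} lo={v,w}
  B6 li={v,w} lo={v}

live-out(B0) = ["v"]

Answer: ["v"]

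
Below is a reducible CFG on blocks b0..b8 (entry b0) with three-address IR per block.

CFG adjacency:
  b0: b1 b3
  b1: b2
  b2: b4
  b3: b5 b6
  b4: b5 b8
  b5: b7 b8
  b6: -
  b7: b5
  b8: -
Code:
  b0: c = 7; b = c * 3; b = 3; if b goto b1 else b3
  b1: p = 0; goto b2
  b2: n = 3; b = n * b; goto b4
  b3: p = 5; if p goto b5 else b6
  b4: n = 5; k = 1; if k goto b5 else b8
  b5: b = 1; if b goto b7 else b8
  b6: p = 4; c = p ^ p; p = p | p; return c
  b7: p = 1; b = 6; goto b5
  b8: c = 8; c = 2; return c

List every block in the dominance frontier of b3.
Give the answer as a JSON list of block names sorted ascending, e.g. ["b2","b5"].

idom tree: b1←b0 b2←b1 b3←b0 b4←b2 b5←b0 b6←b3 b7←b5 b8←b0
Dom at joins:
  b5: preds {b3,b4,b7}: {b0,b3} ∩ {b0,b1,b2,b4} ∩ {b0,b5,b7} = {b0}; idom=b0
  b8: preds {b4,b5}: {b0,b1,b2,b4} ∩ {b0,b5} = {b0}; idom=b0

Frontier:
  b5←b3: walk b3 to b0
  b5←b4: walk b4→b2→b1 to b0
  b5←b7: walk b7→b5 to b0
  b8←b4: walk b4→b2→b1 to b0
  b8←b5: walk b5 to b0
  DF(b0)=∅
  DF(b1)={b5,b8}
  DF(b2)={b5,b8}
  DF(b3)={b5}
  DF(b4)={b5,b8}
  DF(b5)={b5,b8}
  DF(b6)=∅
  DF(b7)={b5}
  DF(b8)=∅

DF(b3) = ["b5"]

Answer: ["b5"]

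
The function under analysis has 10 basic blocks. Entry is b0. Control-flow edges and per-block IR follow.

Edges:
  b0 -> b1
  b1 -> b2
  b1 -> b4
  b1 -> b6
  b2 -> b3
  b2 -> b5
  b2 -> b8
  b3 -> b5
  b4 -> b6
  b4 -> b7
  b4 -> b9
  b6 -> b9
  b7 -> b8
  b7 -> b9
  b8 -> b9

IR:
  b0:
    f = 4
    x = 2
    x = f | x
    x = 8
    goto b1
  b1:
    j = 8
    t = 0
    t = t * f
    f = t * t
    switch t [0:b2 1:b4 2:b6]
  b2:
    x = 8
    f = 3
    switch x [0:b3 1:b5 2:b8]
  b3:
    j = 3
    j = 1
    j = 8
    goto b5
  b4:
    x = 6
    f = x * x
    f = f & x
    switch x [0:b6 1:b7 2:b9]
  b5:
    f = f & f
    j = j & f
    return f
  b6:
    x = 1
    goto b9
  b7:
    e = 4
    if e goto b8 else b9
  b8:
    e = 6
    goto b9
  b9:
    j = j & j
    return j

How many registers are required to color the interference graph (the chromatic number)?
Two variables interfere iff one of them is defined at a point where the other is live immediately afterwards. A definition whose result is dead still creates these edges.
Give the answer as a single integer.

def/use:
  b0 def {f,x} use ∅
  b1 def {f,j,t} use {f}
  b2 def {f,x} use ∅
  b3 def {j} use ∅
  b4 def {f,x} use ∅
  b5 def {f,j} use {f,j}
  b6 def {x} use ∅
  b7 def {e} use ∅
  b8 def {e} use ∅
  b9 def {j} use {j}

Backward fixpoint:
  b0 li=∅ lo={f}
  b1 li={f} lo={j}
  b2 li={j} lo={f,j}
  b3 li={f} lo={f,j}
  b4 li={j} lo={j}
  b5 li={f,j} lo=∅
  b6 li={j} lo={j}
  b7 li={j} lo={j}
  b8 li={j} lo={j}
  b9 li={j} lo=∅

Interference:
  e: {j}
  f: {j,t,x}
  j: {e,f,t,x}
  t: {f,j}
  x: {f,j}

Registers:
  {f,j,t} pairwise interfere (3-clique) ⇒ χ ≥ 3
  3-colouring: R0={j}  R1={e,f}  R2={t,x}
  χ = 3

Answer: 3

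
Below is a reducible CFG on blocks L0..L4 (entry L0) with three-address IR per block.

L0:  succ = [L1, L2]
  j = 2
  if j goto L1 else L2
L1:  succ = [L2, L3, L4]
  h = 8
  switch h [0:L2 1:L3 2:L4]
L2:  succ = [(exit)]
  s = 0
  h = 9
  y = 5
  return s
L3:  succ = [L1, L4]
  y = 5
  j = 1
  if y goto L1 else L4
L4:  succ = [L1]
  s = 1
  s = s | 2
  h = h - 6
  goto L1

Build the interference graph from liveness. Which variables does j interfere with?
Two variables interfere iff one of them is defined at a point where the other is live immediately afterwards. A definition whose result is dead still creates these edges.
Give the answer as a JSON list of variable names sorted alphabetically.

Block summaries:
  L0: def={j} ue=∅
  L1: def={h} ue=∅
  L2: def={h,s,y} ue=∅
  L3: def={j,y} ue=∅
  L4: def={h,s} ue={h}

Liveness:
  L0: in=∅ out=∅
  L1: in=∅ out={h}
  L2: in=∅ out=∅
  L3: in={h} out={h}
  L4: in={h} out=∅

Interfere edges:
  h — {j,s,y}
  j — {h,y}
  s — {h,y}
  y — {h,j,s}

N(j) = ["h", "y"]

Answer: ["h", "y"]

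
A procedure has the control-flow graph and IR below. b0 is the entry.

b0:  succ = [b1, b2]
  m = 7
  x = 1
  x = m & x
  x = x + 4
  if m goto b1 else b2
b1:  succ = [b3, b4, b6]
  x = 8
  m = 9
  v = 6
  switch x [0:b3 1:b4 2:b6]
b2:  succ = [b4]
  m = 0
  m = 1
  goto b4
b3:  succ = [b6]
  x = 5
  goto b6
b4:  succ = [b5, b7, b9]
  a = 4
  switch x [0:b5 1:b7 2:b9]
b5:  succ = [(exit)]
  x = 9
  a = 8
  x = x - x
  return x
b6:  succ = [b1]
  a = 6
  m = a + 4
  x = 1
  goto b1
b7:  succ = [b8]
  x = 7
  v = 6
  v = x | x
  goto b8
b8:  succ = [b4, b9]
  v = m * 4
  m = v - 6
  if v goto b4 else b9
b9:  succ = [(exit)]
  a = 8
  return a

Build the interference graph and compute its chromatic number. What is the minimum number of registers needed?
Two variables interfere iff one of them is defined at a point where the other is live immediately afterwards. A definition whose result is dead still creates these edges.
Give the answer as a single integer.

Answer: 3

Derivation:
Block summaries:
  b0 def {m,x} use ∅
  b1 def {m,v,x} use ∅
  b2 def {m} use ∅
  b3 def {x} use ∅
  b4 def {a} use {x}
  b5 def {a,x} use ∅
  b6 def {a,m,x} use ∅
  b7 def {v,x} use ∅
  b8 def {m,v} use {m}
  b9 def {a} use ∅

Liveness:
  live b0: ∅→{x}
  live b1: ∅→{m,x}
  live b2: {x}→{m,x}
  live b3: ∅→∅
  live b4: {m,x}→{m}
  live b5: ∅→∅
  live b6: ∅→∅
  live b7: {m}→{m,x}
  live b8: {m,x}→{m,x}
  live b9: ∅→∅

Interference:
  a↔{m,x}
  m↔{a,v,x}
  v↔{m,x}
  x↔{a,m,v}

Colouring:
  clique {a,m,x} ⇒ need ≥ 3
  assign a→c2 m→c0 v→c2 x→c1 — no edge inside a register ⇒ χ ≤ 3
  χ = 3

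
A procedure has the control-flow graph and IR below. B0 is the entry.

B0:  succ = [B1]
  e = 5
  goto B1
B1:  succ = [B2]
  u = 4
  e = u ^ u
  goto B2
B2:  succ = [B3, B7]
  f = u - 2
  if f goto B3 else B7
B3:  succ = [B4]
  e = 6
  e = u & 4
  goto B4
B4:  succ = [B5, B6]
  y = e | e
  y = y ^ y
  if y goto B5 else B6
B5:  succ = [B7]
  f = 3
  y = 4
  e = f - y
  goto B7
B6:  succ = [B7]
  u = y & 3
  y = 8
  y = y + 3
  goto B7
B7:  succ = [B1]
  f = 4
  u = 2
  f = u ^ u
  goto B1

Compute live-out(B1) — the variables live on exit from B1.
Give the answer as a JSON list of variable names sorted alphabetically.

Block summaries:
  B0: {e} / ∅
  B1: {e,u} / ∅
  B2: {f} / {u}
  B3: {e} / {u}
  B4: {y} / {e}
  B5: {e,f,y} / ∅
  B6: {u,y} / {y}
  B7: {f,u} / ∅

Backward fixpoint:
  B0: in=∅ out=∅
  B1: in=∅ out={u}
  B2: in={u} out={u}
  B3: in={u} out={e}
  B4: in={e} out={y}
  B5: in=∅ out=∅
  B6: in={y} out=∅
  B7: in=∅ out=∅

live-out(B1) = ["u"]

Answer: ["u"]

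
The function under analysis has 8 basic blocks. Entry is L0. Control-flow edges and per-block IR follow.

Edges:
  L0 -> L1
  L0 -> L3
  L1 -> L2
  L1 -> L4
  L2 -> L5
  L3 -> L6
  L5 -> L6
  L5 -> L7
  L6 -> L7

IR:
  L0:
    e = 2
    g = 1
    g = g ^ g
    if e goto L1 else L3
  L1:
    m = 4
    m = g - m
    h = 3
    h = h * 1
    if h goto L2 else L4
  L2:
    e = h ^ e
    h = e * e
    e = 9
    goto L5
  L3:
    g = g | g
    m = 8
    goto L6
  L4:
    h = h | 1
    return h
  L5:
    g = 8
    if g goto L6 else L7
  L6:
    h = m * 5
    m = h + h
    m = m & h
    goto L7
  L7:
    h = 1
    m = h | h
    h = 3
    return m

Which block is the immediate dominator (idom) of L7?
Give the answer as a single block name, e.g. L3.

idom tree: L1←L0 L2←L1 L3←L0 L4←L1 L5←L2 L6←L0 L7←L0
Dom at joins:
  L6: preds {L3,L5}: {L0,L3} ∩ {L0,L1,L2,L5} = {L0}; idom=L0
  L7: preds {L5,L6}: {L0,L1,L2,L5} ∩ {L0,L6} = {L0}; idom=L0

idom(L7) = L0

Answer: L0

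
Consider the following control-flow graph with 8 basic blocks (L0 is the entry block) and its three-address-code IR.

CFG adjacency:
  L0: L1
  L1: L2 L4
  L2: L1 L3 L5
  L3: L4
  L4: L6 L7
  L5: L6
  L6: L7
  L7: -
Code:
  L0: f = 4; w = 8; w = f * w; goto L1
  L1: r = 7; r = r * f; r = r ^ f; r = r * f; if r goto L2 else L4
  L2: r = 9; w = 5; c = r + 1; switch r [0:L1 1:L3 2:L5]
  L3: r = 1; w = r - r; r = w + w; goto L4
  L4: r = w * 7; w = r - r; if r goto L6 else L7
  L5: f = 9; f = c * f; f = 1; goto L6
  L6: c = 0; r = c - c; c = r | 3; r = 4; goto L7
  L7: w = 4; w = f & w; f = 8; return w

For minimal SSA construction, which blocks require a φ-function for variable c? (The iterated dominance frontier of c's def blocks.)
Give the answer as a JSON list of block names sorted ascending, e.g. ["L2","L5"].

Answer: ["L1", "L4", "L6", "L7"]

Working:
idom tree: L1←L0 L2←L1 L3←L2 L4←L1 L5←L2 L6←L1 L7←L1
Dom∩ at merges:
  L1: preds {L0,L2}: {L0} ∩ {L0,L1,L2} = {L0}; idom=L0
  L4: preds {L1,L3}: {L0,L1} ∩ {L0,L1,L2,L3} = {L0,L1}; idom=L1
  L6: preds {L4,L5}: {L0,L1,L4} ∩ {L0,L1,L2,L5} = {L0,L1}; idom=L1
  L7: preds {L4,L6}: {L0,L1,L4} ∩ {L0,L1,L6} = {L0,L1}; idom=L1

Frontier:
  L1←L0: walk · to L0
  L1←L2: walk L2→L1 to L0
  L4←L1: walk · to L1
  L4←L3: walk L3→L2 to L1
  L6←L4: walk L4 to L1
  L6←L5: walk L5→L2 to L1
  L7←L4: walk L4 to L1
  L7←L6: walk L6 to L1
  DF(L0)=∅
  DF(L1)={L1}
  DF(L2)={L1,L4,L6}
  DF(L3)={L4}
  DF(L4)={L6,L7}
  DF(L5)={L6}
  DF(L6)={L7}
  DF(L7)=∅

φ for c: defs {L2,L6}
  DF⁺ = {L1,L4,L6,L7}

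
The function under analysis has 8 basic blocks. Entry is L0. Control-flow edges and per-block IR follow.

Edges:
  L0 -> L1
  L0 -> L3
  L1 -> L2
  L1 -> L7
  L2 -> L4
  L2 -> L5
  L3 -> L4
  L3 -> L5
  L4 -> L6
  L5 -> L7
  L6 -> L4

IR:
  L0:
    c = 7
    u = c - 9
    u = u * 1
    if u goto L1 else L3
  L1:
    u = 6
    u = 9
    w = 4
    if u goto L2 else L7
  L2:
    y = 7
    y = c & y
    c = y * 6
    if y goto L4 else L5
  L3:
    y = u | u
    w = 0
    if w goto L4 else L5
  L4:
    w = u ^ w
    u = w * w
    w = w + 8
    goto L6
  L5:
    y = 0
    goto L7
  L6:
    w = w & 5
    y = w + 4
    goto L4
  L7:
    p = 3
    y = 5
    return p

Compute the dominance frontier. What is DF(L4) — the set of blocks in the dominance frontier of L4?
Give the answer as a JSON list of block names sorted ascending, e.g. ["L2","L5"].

idom tree: L1←L0 L2←L1 L3←L0 L4←L0 L5←L0 L6←L4 L7←L0
Join-block Dom:
  L4: preds {L2,L3,L6}: {L0,L1,L2} ∩ {L0,L3} ∩ {L0,L4,L6} = {L0}; idom=L0
  L5: preds {L2,L3}: {L0,L1,L2} ∩ {L0,L3} = {L0}; idom=L0
  L7: preds {L1,L5}: {L0,L1} ∩ {L0,L5} = {L0}; idom=L0

DF walk-up:
  L4←L2: walk L2→L1 to L0
  L4←L3: walk L3 to L0
  L4←L6: walk L6→L4 to L0
  L5←L2: walk L2→L1 to L0
  L5←L3: walk L3 to L0
  L7←L1: walk L1 to L0
  L7←L5: walk L5 to L0
  DF(L0)=∅
  DF(L1)={L4,L5,L7}
  DF(L2)={L4,L5}
  DF(L3)={L4,L5}
  DF(L4)={L4}
  DF(L5)={L7}
  DF(L6)={L4}
  DF(L7)=∅

DF(L4) = ["L4"]

Answer: ["L4"]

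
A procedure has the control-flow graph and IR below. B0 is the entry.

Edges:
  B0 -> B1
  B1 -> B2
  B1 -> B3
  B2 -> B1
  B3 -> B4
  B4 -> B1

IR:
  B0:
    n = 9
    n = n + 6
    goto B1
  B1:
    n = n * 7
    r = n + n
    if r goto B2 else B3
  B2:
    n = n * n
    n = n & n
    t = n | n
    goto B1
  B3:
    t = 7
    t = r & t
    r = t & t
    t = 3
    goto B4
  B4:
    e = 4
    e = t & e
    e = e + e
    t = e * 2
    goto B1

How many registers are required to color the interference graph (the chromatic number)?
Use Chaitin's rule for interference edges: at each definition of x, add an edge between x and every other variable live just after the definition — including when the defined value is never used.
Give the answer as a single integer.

Block summaries:
  B0: {n} / ∅
  B1: {n,r} / {n}
  B2: {n,t} / {n}
  B3: {r,t} / {r}
  B4: {e,t} / {t}

Liveness:
  B0 li=∅ lo={n}
  B1 li={n} lo={n,r}
  B2 li={n} lo={n}
  B3 li={n,r} lo={n,t}
  B4 li={n,t} lo={n}

Interference:
  e↔{n,t}
  n↔{e,r,t}
  r↔{n,t}
  t↔{e,n,r}

Colouring:
  {e,n,t} pairwise interfere (3-clique) ⇒ χ ≥ 3
  3-colouring: r0={n}  r1={t}  r2={e,r}
  χ = 3

Answer: 3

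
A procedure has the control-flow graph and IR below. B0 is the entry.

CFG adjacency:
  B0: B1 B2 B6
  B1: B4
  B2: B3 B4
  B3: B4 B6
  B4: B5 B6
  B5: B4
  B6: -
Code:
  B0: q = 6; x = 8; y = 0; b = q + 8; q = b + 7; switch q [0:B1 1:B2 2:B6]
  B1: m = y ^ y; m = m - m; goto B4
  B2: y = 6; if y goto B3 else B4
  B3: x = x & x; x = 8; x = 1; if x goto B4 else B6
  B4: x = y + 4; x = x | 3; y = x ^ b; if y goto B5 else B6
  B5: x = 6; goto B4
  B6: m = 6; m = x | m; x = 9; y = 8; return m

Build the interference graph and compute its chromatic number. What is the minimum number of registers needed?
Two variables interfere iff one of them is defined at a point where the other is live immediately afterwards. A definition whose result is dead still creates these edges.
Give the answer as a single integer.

def/use:
  B0 def {b,q,x,y} use ∅
  B1 def {m} use {y}
  B2 def {y} use ∅
  B3 def {x} use {x}
  B4 def {x,y} use {b,y}
  B5 def {x} use ∅
  B6 def {m,x,y} use {x}

Liveness:
  B0 li=∅ lo={b,x,y}
  B1 li={b,y} lo={b,y}
  B2 li={b,x} lo={b,x,y}
  B3 li={b,x,y} lo={b,x,y}
  B4 li={b,y} lo={b,x,y}
  B5 li={b,y} lo={b,y}
  B6 li={x} lo=∅

Interference:
  b — {m,q,x,y}
  m — {b,x,y}
  q — {b,x,y}
  x — {b,m,q,y}
  y — {b,m,q,x}

Chromatic number:
  {b,m,x,y} pairwise interfere (4-clique) ⇒ χ ≥ 4
  4-colouring: c0={b}  c1={x}  c2={y}  c3={m,q}
  χ = 4

Answer: 4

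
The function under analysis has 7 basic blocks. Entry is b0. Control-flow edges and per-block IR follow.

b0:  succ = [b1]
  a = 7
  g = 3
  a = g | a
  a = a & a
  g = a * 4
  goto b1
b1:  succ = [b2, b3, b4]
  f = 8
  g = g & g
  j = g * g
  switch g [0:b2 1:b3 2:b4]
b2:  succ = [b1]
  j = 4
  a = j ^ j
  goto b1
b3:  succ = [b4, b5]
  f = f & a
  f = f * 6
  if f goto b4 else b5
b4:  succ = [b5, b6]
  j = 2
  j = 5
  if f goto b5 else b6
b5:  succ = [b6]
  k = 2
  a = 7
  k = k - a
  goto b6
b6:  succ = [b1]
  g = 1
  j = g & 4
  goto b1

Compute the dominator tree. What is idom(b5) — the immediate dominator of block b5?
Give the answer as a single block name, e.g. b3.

Answer: b1

Derivation:
idom tree: b1←b0 b2←b1 b3←b1 b4←b1 b5←b1 b6←b1
Dom at joins:
  b1: preds {b0,b2,b6}: {b0} ∩ {b0,b1,b2} ∩ {b0,b1,b6} = {b0}; idom=b0
  b4: preds {b1,b3}: {b0,b1} ∩ {b0,b1,b3} = {b0,b1}; idom=b1
  b5: preds {b3,b4}: {b0,b1,b3} ∩ {b0,b1,b4} = {b0,b1}; idom=b1
  b6: preds {b4,b5}: {b0,b1,b4} ∩ {b0,b1,b5} = {b0,b1}; idom=b1

idom(b5) = b1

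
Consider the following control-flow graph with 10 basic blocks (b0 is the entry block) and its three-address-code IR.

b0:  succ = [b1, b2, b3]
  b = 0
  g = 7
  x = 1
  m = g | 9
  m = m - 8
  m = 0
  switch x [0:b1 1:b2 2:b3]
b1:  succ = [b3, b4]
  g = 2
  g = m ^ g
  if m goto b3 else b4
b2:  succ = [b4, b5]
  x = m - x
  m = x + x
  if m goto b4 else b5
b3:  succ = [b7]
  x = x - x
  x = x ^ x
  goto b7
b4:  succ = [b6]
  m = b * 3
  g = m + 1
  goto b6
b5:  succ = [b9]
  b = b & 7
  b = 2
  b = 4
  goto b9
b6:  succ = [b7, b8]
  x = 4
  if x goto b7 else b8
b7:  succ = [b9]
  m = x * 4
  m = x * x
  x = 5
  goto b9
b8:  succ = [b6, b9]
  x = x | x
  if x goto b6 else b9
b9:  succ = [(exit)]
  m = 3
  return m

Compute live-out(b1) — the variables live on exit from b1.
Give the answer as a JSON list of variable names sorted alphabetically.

def/use:
  b0 def {b,g,m,x} use ∅
  b1 def {g} use {m}
  b2 def {m,x} use {m,x}
  b3 def {x} use {x}
  b4 def {g,m} use {b}
  b5 def {b} use {b}
  b6 def {x} use ∅
  b7 def {m,x} use {x}
  b8 def {x} use {x}
  b9 def {m} use ∅

Backward fixpoint:
  b0: in=∅ out={b,m,x}
  b1: in={b,m,x} out={b,x}
  b2: in={b,m,x} out={b}
  b3: in={x} out={x}
  b4: in={b} out=∅
  b5: in={b} out=∅
  b6: in=∅ out={x}
  b7: in={x} out=∅
  b8: in={x} out=∅
  b9: in=∅ out=∅

live-out(b1) = ["b", "x"]

Answer: ["b", "x"]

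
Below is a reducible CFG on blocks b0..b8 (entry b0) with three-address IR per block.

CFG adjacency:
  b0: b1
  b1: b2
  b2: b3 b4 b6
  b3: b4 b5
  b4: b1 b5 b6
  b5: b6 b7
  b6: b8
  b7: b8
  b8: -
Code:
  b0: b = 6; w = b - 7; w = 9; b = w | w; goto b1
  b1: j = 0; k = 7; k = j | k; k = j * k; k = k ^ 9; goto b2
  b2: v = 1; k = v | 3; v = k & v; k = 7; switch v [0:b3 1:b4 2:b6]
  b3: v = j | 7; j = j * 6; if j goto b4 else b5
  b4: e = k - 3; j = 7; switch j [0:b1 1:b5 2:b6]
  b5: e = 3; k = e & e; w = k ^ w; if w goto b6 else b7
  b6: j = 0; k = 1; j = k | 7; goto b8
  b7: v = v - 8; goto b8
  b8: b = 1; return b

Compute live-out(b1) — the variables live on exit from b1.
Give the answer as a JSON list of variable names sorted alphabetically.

Block summaries:
  b0: def={b,w} ue=∅
  b1: def={j,k} ue=∅
  b2: def={k,v} ue=∅
  b3: def={j,v} ue={j}
  b4: def={e,j} ue={k}
  b5: def={e,k,w} ue={w}
  b6: def={j,k} ue=∅
  b7: def={v} ue={v}
  b8: def={b} ue=∅

Liveness:
  b0 li=∅ lo={w}
  b1 li={w} lo={j,w}
  b2 li={j,w} lo={j,k,v,w}
  b3 li={j,k,w} lo={k,v,w}
  b4 li={k,v,w} lo={v,w}
  b5 li={v,w} lo={v}
  b6 li=∅ lo=∅
  b7 li={v} lo=∅
  b8 li=∅ lo=∅

live-out(b1) = ["j", "w"]

Answer: ["j", "w"]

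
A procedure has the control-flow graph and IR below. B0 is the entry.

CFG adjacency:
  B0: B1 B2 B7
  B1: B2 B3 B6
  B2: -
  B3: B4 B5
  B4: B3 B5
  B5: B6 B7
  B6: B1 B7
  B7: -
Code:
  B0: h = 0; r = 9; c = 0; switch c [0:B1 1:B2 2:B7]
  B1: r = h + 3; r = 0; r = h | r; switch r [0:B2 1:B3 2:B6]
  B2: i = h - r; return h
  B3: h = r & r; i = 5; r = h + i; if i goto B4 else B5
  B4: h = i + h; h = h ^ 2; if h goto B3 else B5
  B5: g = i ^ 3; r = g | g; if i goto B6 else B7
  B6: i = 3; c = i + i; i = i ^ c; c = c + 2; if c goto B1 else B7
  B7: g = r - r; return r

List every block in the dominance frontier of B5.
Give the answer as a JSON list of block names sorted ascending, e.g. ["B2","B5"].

Answer: ["B6", "B7"]

Working:
idom tree: B1←B0 B2←B0 B3←B1 B4←B3 B5←B3 B6←B1 B7←B0
Join-block Dom:
  B1: preds {B0,B6}: {B0} ∩ {B0,B1,B6} = {B0}; idom=B0
  B2: preds {B0,B1}: {B0} ∩ {B0,B1} = {B0}; idom=B0
  B3: preds {B1,B4}: {B0,B1} ∩ {B0,B1,B3,B4} = {B0,B1}; idom=B1
  B5: preds {B3,B4}: {B0,B1,B3} ∩ {B0,B1,B3,B4} = {B0,B1,B3}; idom=B3
  B6: preds {B1,B5}: {B0,B1} ∩ {B0,B1,B3,B5} = {B0,B1}; idom=B1
  B7: preds {B0,B5,B6}: {B0} ∩ {B0,B1,B3,B5} ∩ {B0,B1,B6} = {B0}; idom=B0

DF walk-up:
  B1←B0: walk · to B0
  B1←B6: walk B6→B1 to B0
  B2←B0: walk · to B0
  B2←B1: walk B1 to B0
  B3←B1: walk · to B1
  B3←B4: walk B4→B3 to B1
  B5←B3: walk · to B3
  B5←B4: walk B4 to B3
  B6←B1: walk · to B1
  B6←B5: walk B5→B3 to B1
  B7←B0: walk · to B0
  B7←B5: walk B5→B3→B1 to B0
  B7←B6: walk B6→B1 to B0
  B0: DF=∅
  B1: DF={B1,B2,B7}
  B2: DF=∅
  B3: DF={B3,B6,B7}
  B4: DF={B3,B5}
  B5: DF={B6,B7}
  B6: DF={B1,B7}
  B7: DF=∅

DF(B5) = ["B6", "B7"]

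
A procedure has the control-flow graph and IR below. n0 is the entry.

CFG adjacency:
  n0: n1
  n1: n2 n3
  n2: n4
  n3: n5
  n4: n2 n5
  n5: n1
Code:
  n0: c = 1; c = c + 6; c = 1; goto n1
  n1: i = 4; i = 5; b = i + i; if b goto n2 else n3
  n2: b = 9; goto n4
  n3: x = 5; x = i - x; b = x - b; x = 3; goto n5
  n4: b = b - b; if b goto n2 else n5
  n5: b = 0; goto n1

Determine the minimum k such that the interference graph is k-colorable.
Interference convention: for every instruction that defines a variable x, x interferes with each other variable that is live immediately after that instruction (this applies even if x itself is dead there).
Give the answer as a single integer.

Answer: 3

Analysis:
Per-block:
  n0 def {c} use ∅
  n1 def {b,i} use ∅
  n2 def {b} use ∅
  n3 def {b,x} use {b,i}
  n4 def {b} use {b}
  n5 def {b} use ∅

Live sets:
  n0: in=∅ out=∅
  n1: in=∅ out={b,i}
  n2: in=∅ out={b}
  n3: in={b,i} out=∅
  n4: in={b} out=∅
  n5: in=∅ out=∅

Interference:
  b — {i,x}
  c — ∅
  i — {b,x}
  x — {b,i}

Chromatic number:
  clique {b,i,x} ⇒ need ≥ 3
  3-colouring: R0={b,c}  R1={i}  R2={x}
  χ = 3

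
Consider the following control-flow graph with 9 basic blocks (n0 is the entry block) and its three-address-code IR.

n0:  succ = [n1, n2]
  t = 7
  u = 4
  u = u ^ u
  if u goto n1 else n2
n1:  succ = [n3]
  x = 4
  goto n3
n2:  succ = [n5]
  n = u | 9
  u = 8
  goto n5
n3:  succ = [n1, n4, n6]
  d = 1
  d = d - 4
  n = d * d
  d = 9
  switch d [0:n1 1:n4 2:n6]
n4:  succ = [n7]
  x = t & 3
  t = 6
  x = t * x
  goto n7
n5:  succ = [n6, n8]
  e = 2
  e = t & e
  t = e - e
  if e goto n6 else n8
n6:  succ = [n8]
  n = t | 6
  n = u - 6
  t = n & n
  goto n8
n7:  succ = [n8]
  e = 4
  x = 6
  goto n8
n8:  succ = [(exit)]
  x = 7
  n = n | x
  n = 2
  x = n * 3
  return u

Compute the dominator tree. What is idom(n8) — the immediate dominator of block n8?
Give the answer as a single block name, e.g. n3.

Answer: n0

Analysis:
idom tree: n1←n0 n2←n0 n3←n1 n4←n3 n5←n2 n6←n0 n7←n4 n8←n0
Dom at joins:
  n1: preds {n0,n3}: {n0} ∩ {n0,n1,n3} = {n0}; idom=n0
  n6: preds {n3,n5}: {n0,n1,n3} ∩ {n0,n2,n5} = {n0}; idom=n0
  n8: preds {n5,n6,n7}: {n0,n2,n5} ∩ {n0,n6} ∩ {n0,n1,n3,n4,n7} = {n0}; idom=n0

idom(n8) = n0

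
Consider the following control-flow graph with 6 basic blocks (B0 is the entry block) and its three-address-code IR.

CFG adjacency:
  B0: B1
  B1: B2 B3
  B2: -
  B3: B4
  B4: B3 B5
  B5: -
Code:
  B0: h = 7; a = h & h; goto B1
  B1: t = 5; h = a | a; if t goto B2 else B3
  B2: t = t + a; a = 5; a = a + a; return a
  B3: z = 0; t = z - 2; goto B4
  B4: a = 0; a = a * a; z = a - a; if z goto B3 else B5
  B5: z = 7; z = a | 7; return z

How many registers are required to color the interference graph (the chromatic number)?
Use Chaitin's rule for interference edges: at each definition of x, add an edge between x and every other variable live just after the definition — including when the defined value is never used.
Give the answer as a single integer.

Answer: 3

Derivation:
Per-block:
  B0 def {a,h} use ∅
  B1 def {h,t} use {a}
  B2 def {a,t} use {a,t}
  B3 def {t,z} use ∅
  B4 def {a,z} use ∅
  B5 def {z} use {a}

Liveness:
  B0: in=∅ out={a}
  B1: in={a} out={a,t}
  B2: in={a,t} out=∅
  B3: in=∅ out=∅
  B4: in=∅ out={a}
  B5: in={a} out=∅

Interference:
  a↔{h,t,z}
  h↔{a,t}
  t↔{a,h}
  z↔{a}

Registers:
  clique {a,h,t} ⇒ need ≥ 3
  3-colouring: R0={a}  R1={h,z}  R2={t}
  χ = 3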